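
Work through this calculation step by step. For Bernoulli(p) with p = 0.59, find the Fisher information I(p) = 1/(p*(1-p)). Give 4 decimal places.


For Bernoulli(p), Fisher information is I(p) = 1/(p*(1-p)).
p = 0.59, 1-p = 0.41.
p*(1-p) = 0.2419.
I(p) = 1/0.2419 = 4.1339

4.1339


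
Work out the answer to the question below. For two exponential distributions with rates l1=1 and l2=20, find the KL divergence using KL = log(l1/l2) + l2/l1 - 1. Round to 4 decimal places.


KL divergence for exponential family:
KL = log(l1/l2) + l2/l1 - 1.
log(1/20) = -2.995732.
20/1 = 20.0.
KL = -2.995732 + 20.0 - 1 = 16.0043

16.0043


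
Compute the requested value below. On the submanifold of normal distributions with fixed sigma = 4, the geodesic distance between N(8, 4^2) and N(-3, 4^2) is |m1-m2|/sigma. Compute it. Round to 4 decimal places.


On the fixed-variance normal subfamily, geodesic distance = |m1-m2|/sigma.
|8 - -3| = 11.
sigma = 4.
d = 11/4 = 2.7500

2.7500


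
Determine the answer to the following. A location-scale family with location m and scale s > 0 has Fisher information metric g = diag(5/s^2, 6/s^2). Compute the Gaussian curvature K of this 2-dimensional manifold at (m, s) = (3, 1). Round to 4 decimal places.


The metric has the form g = (A dm^2 + B ds^2)/s^2 with A = 5, B = 6.
Substitute u = sqrt(A/B)*m: g = B*(du^2 + ds^2)/s^2, i.e. B times the
Poincare upper half-plane metric, which has constant Gaussian curvature -1.
Scaling a 2D metric by a constant c divides the Gaussian curvature by c,
so K = -1/B = -1/(6) = -0.1667 everywhere (the point (m, s) = (3, 1) is irrelevant:
the curvature is constant).
The requested Gaussian curvature is K = -0.1667.

-0.1667


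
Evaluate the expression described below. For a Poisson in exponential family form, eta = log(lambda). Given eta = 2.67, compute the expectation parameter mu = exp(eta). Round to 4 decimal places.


Expectation parameter for Poisson exponential family:
mu = exp(eta).
eta = 2.67.
mu = exp(2.67) = 14.4400

14.4400


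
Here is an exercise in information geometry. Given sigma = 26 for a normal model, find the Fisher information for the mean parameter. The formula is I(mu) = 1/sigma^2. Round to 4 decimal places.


The Fisher information for the mean of a normal distribution is I(mu) = 1/sigma^2.
sigma = 26, so sigma^2 = 676.
I(mu) = 1/676 = 0.0015

0.0015


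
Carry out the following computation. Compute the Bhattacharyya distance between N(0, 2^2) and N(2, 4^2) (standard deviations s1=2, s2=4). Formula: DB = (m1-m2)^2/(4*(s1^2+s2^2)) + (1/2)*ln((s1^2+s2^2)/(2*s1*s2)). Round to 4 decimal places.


Bhattacharyya distance between two Gaussians:
DB = (m1-m2)^2/(4*(s1^2+s2^2)) + (1/2)*ln((s1^2+s2^2)/(2*s1*s2)).
(m1-m2)^2 = (-2)^2 = 4.
s1^2+s2^2 = 4 + 16 = 20.
term1 = 4/80 = 0.05.
term2 = 0.5*ln(20/16.0) = 0.111572.
DB = 0.05 + 0.111572 = 0.1616

0.1616


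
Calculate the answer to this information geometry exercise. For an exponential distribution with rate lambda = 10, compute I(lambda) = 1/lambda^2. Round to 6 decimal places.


Fisher information for exponential: I(lambda) = 1/lambda^2.
lambda = 10, lambda^2 = 100.
I = 1/100 = 0.010000

0.010000


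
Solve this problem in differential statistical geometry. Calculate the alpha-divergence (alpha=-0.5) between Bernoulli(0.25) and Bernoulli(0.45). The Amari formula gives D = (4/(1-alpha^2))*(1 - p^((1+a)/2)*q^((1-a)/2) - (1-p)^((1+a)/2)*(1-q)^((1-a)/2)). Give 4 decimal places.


Amari alpha-divergence:
D = (4/(1-alpha^2))*(1 - p^((1+a)/2)*q^((1-a)/2) - (1-p)^((1+a)/2)*(1-q)^((1-a)/2)).
alpha = -0.5, p = 0.25, q = 0.45.
e1 = (1+alpha)/2 = 0.25, e2 = (1-alpha)/2 = 0.75.
t1 = p^e1 * q^e2 = 0.25^0.25 * 0.45^0.75 = 0.388503.
t2 = (1-p)^e1 * (1-q)^e2 = 0.75^0.25 * 0.55^0.75 = 0.594343.
4/(1-alpha^2) = 5.333333.
D = 5.333333*(1 - 0.388503 - 0.594343) = 0.0915

0.0915


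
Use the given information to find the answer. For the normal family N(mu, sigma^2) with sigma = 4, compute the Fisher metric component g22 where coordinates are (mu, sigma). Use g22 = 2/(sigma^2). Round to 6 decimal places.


For the 2-parameter normal family, the Fisher metric has:
  g11 = 1/sigma^2, g22 = 2/sigma^2.
sigma = 4, sigma^2 = 16.
g22 = 0.125000

0.125000


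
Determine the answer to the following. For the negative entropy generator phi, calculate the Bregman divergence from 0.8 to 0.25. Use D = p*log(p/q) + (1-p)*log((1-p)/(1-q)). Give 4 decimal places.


Bregman divergence with negative entropy generator:
D = p*log(p/q) + (1-p)*log((1-p)/(1-q)).
p = 0.8, q = 0.25.
p*log(p/q) = 0.8*log(0.8/0.25) = 0.930521.
(1-p)*log((1-p)/(1-q)) = 0.2*log(0.2/0.75) = -0.264351.
D = 0.930521 + -0.264351 = 0.6662

0.6662


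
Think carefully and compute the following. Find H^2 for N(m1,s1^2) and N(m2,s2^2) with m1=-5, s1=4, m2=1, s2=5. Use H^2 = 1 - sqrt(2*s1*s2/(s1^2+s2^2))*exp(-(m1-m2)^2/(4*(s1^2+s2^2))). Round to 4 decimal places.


Squared Hellinger distance for Gaussians:
H^2 = 1 - sqrt(2*s1*s2/(s1^2+s2^2)) * exp(-(m1-m2)^2/(4*(s1^2+s2^2))).
s1^2 = 16, s2^2 = 25, s1^2+s2^2 = 41.
sqrt(2*4*5/(41)) = 0.98773.
(m1-m2)^2 = (-6)^2 = 36.
exp(-36/(4*41)) = exp(-0.219512) = 0.80291.
H^2 = 1 - 0.98773*0.80291 = 0.2069

0.2069


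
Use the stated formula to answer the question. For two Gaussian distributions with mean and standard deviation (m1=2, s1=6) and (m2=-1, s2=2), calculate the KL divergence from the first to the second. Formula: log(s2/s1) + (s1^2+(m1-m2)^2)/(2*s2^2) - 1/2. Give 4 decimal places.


KL divergence between normal distributions:
KL = log(s2/s1) + (s1^2 + (m1-m2)^2)/(2*s2^2) - 1/2.
log(2/6) = -1.098612.
(6^2 + (2--1)^2)/(2*2^2) = (36 + 9)/8 = 5.625.
KL = -1.098612 + 5.625 - 0.5 = 4.0264

4.0264


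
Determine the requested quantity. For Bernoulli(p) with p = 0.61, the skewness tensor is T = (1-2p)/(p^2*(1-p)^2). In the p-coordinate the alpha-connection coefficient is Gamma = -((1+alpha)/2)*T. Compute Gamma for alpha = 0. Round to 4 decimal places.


Skewness (Amari-Chentsov) tensor: T = (1-2p)/(p^2*(1-p)^2).
p = 0.61, 1-2p = -0.22, p^2 = 0.3721, (1-p)^2 = 0.1521.
T = -0.22/(0.3721 * 0.1521) = -3.887172.
In the p-coordinate, Gamma^(alpha) = Gamma^(0) - (alpha/2)*T with Gamma^(0) = (1/2)*g'(p) = -T/2,
so Gamma^(alpha) = -((1+alpha)/2)*T.
alpha = 0, -(1+alpha)/2 = -0.5.
Gamma = -0.5 * -3.887172 = 1.9436

1.9436


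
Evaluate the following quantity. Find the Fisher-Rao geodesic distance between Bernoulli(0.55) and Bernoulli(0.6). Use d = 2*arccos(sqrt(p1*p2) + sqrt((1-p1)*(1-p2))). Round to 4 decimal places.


Geodesic distance on Bernoulli manifold:
d(p1,p2) = 2*arccos(sqrt(p1*p2) + sqrt((1-p1)*(1-p2))).
sqrt(p1*p2) = sqrt(0.55*0.6) = 0.574456.
sqrt((1-p1)*(1-p2)) = sqrt(0.45*0.4) = 0.424264.
arg = 0.574456 + 0.424264 = 0.99872.
d = 2*arccos(0.99872) = 0.1012

0.1012


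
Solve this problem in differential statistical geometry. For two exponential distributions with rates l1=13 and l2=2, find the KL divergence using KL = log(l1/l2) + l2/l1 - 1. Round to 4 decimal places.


KL divergence for exponential family:
KL = log(l1/l2) + l2/l1 - 1.
log(13/2) = 1.871802.
2/13 = 0.153846.
KL = 1.871802 + 0.153846 - 1 = 1.0256

1.0256


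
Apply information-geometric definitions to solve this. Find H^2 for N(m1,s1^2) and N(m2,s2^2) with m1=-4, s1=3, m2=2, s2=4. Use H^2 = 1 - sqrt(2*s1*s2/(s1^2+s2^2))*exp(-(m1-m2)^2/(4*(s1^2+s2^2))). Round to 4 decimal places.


Squared Hellinger distance for Gaussians:
H^2 = 1 - sqrt(2*s1*s2/(s1^2+s2^2)) * exp(-(m1-m2)^2/(4*(s1^2+s2^2))).
s1^2 = 9, s2^2 = 16, s1^2+s2^2 = 25.
sqrt(2*3*4/(25)) = 0.979796.
(m1-m2)^2 = (-6)^2 = 36.
exp(-36/(4*25)) = exp(-0.36) = 0.697676.
H^2 = 1 - 0.979796*0.697676 = 0.3164

0.3164


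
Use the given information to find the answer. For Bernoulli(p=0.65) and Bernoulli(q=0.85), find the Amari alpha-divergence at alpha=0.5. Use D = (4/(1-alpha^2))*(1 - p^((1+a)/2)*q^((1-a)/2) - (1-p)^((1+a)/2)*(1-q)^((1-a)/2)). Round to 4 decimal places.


Amari alpha-divergence:
D = (4/(1-alpha^2))*(1 - p^((1+a)/2)*q^((1-a)/2) - (1-p)^((1+a)/2)*(1-q)^((1-a)/2)).
alpha = 0.5, p = 0.65, q = 0.85.
e1 = (1+alpha)/2 = 0.75, e2 = (1-alpha)/2 = 0.25.
t1 = p^e1 * q^e2 = 0.65^0.75 * 0.85^0.25 = 0.695088.
t2 = (1-p)^e1 * (1-q)^e2 = 0.35^0.75 * 0.15^0.25 = 0.283187.
4/(1-alpha^2) = 5.333333.
D = 5.333333*(1 - 0.695088 - 0.283187) = 0.1159

0.1159


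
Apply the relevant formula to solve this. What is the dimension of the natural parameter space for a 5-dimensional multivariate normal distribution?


Exponential family dimension calculation:
For 5-dim MVN: mean has 5 params, covariance has 5*6/2 = 15 unique entries.
Total dim = 5 + 15 = 20.

20


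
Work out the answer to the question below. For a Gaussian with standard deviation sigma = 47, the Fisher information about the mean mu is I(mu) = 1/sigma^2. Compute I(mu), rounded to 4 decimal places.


The Fisher information for the mean of a normal distribution is I(mu) = 1/sigma^2.
sigma = 47, so sigma^2 = 2209.
I(mu) = 1/2209 = 0.0005

0.0005


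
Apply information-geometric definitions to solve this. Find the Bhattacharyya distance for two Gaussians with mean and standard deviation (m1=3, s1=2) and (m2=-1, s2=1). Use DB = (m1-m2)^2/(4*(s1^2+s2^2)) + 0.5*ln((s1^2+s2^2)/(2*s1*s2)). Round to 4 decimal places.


Bhattacharyya distance between two Gaussians:
DB = (m1-m2)^2/(4*(s1^2+s2^2)) + (1/2)*ln((s1^2+s2^2)/(2*s1*s2)).
(m1-m2)^2 = (4)^2 = 16.
s1^2+s2^2 = 4 + 1 = 5.
term1 = 16/20 = 0.8.
term2 = 0.5*ln(5/4.0) = 0.111572.
DB = 0.8 + 0.111572 = 0.9116

0.9116


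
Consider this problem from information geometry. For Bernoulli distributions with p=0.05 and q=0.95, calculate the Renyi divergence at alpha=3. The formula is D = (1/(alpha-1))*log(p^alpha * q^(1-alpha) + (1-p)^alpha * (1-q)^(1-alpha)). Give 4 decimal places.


Renyi divergence of order alpha between Bernoulli distributions:
D = (1/(alpha-1))*log(p^alpha * q^(1-alpha) + (1-p)^alpha * (1-q)^(1-alpha)).
alpha = 3, p = 0.05, q = 0.95.
p^alpha * q^(1-alpha) = 0.05^3 * 0.95^-2 = 0.000139.
(1-p)^alpha * (1-q)^(1-alpha) = 0.95^3 * 0.05^-2 = 342.95.
sum = 0.000139 + 342.95 = 342.950139.
D = (1/2)*log(342.950139) = 2.9188

2.9188


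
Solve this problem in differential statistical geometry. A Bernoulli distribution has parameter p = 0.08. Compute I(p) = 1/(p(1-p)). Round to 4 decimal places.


For Bernoulli(p), Fisher information is I(p) = 1/(p*(1-p)).
p = 0.08, 1-p = 0.92.
p*(1-p) = 0.0736.
I(p) = 1/0.0736 = 13.5870

13.5870


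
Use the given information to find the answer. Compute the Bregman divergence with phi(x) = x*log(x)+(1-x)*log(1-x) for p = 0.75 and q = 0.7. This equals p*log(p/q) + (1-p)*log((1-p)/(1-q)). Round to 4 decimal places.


Bregman divergence with negative entropy generator:
D = p*log(p/q) + (1-p)*log((1-p)/(1-q)).
p = 0.75, q = 0.7.
p*log(p/q) = 0.75*log(0.75/0.7) = 0.051745.
(1-p)*log((1-p)/(1-q)) = 0.25*log(0.25/0.3) = -0.04558.
D = 0.051745 + -0.04558 = 0.0062

0.0062


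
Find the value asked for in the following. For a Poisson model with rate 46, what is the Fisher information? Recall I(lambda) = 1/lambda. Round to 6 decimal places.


Fisher information for Poisson: I(lambda) = 1/lambda.
lambda = 46.
I(lambda) = 1/46 = 0.021739

0.021739


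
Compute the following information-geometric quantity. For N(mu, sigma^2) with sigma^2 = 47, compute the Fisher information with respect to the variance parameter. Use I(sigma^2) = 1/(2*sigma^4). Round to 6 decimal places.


Fisher information for variance: I(sigma^2) = 1/(2*sigma^4).
sigma^2 = 47, so sigma^4 = 2209.
I = 1/(2*2209) = 1/4418 = 0.000226

0.000226


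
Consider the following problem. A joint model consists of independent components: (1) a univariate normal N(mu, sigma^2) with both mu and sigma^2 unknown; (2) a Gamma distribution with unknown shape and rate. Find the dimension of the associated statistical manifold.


The dimension of a statistical manifold equals the number of free
(independent) real parameters of the model. For a product of independent
blocks the parameter counts add.
- normal (mu, sigma^2): 2.
- Gamma (shape, rate): 2.
Total = 2 + 2 = 4.
Dimension = 4

4


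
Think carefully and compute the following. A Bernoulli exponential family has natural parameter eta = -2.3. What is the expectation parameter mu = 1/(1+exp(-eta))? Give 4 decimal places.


Dual coordinate (expectation parameter) for Bernoulli:
mu = 1/(1+exp(-eta)).
eta = -2.3.
exp(-eta) = exp(2.3) = 9.974182.
mu = 1/(1+9.974182) = 0.0911

0.0911


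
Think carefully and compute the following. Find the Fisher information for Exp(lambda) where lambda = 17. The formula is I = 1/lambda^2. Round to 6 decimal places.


Fisher information for exponential: I(lambda) = 1/lambda^2.
lambda = 17, lambda^2 = 289.
I = 1/289 = 0.003460

0.003460


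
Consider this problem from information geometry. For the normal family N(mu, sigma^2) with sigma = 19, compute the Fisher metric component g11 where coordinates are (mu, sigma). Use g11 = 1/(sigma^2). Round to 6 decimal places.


For the 2-parameter normal family, the Fisher metric has:
  g11 = 1/sigma^2, g22 = 2/sigma^2.
sigma = 19, sigma^2 = 361.
g11 = 0.002770

0.002770


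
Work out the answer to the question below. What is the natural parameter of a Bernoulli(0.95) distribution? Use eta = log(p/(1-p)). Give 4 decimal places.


Natural parameter for Bernoulli: eta = log(p/(1-p)).
p = 0.95, 1-p = 0.05.
p/(1-p) = 19.0.
eta = log(19.0) = 2.9444

2.9444


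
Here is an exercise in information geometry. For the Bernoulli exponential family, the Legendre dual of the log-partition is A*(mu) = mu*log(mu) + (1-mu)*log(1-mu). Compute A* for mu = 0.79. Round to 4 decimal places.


Legendre transform for Bernoulli:
A*(mu) = mu*log(mu) + (1-mu)*log(1-mu).
mu = 0.79, 1-mu = 0.21.
mu*log(mu) = 0.79*log(0.79) = -0.186221.
(1-mu)*log(1-mu) = 0.21*log(0.21) = -0.327736.
A* = -0.186221 + -0.327736 = -0.5140

-0.5140


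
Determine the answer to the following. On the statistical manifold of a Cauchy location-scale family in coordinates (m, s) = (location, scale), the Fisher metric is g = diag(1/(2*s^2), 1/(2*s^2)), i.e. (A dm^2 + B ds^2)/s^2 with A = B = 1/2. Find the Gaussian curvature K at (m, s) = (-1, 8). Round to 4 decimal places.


The metric has the form g = (A dm^2 + B ds^2)/s^2 with A = 1/2, B = 1/2.
Substitute u = sqrt(A/B)*m: g = B*(du^2 + ds^2)/s^2, i.e. B times the
Poincare upper half-plane metric, which has constant Gaussian curvature -1.
Scaling a 2D metric by a constant c divides the Gaussian curvature by c,
so K = -1/B = -1/(1/2) = -2.0000 everywhere (the point (m, s) = (-1, 8) is irrelevant:
the curvature is constant).
The requested Gaussian curvature is K = -2.0000.

-2.0000


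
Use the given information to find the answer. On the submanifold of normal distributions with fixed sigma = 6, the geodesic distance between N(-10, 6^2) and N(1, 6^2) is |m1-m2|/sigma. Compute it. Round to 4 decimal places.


On the fixed-variance normal subfamily, geodesic distance = |m1-m2|/sigma.
|-10 - 1| = 11.
sigma = 6.
d = 11/6 = 1.8333

1.8333


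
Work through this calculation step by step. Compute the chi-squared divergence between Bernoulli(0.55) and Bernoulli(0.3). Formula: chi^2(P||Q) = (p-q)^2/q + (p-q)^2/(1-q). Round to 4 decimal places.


Chi-squared divergence between Bernoulli distributions:
chi^2 = (p-q)^2/q + (p-q)^2/(1-q).
p = 0.55, q = 0.3, p-q = 0.25.
(p-q)^2 = 0.0625.
term1 = 0.0625/0.3 = 0.208333.
term2 = 0.0625/0.7 = 0.089286.
chi^2 = 0.208333 + 0.089286 = 0.2976

0.2976


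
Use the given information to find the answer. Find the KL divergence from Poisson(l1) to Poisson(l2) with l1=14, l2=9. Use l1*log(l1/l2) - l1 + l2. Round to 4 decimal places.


KL divergence for Poisson:
KL = l1*log(l1/l2) - l1 + l2.
l1 = 14, l2 = 9.
log(14/9) = 0.441833.
l1*log(l1/l2) = 14 * 0.441833 = 6.185659.
KL = 6.185659 - 14 + 9 = 1.1857

1.1857


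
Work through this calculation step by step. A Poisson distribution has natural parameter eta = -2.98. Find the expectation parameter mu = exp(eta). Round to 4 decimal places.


Expectation parameter for Poisson exponential family:
mu = exp(eta).
eta = -2.98.
mu = exp(-2.98) = 0.0508

0.0508


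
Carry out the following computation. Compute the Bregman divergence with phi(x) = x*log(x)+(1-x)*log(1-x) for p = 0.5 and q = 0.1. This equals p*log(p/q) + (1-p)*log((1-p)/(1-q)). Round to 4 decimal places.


Bregman divergence with negative entropy generator:
D = p*log(p/q) + (1-p)*log((1-p)/(1-q)).
p = 0.5, q = 0.1.
p*log(p/q) = 0.5*log(0.5/0.1) = 0.804719.
(1-p)*log((1-p)/(1-q)) = 0.5*log(0.5/0.9) = -0.293893.
D = 0.804719 + -0.293893 = 0.5108

0.5108


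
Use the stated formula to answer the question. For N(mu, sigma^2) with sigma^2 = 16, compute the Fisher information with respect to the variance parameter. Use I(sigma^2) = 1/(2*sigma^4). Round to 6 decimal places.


Fisher information for variance: I(sigma^2) = 1/(2*sigma^4).
sigma^2 = 16, so sigma^4 = 256.
I = 1/(2*256) = 1/512 = 0.001953

0.001953


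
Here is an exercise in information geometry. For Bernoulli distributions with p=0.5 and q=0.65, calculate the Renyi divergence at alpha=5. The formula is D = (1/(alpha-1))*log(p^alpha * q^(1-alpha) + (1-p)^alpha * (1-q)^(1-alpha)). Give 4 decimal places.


Renyi divergence of order alpha between Bernoulli distributions:
D = (1/(alpha-1))*log(p^alpha * q^(1-alpha) + (1-p)^alpha * (1-q)^(1-alpha)).
alpha = 5, p = 0.5, q = 0.65.
p^alpha * q^(1-alpha) = 0.5^5 * 0.65^-4 = 0.175064.
(1-p)^alpha * (1-q)^(1-alpha) = 0.5^5 * 0.35^-4 = 2.082466.
sum = 0.175064 + 2.082466 = 2.25753.
D = (1/4)*log(2.25753) = 0.2036

0.2036


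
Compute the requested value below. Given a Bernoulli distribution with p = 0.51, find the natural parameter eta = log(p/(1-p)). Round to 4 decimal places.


Natural parameter for Bernoulli: eta = log(p/(1-p)).
p = 0.51, 1-p = 0.49.
p/(1-p) = 1.040816.
eta = log(1.040816) = 0.0400

0.0400


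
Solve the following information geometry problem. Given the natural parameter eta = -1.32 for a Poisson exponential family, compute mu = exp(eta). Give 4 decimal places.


Expectation parameter for Poisson exponential family:
mu = exp(eta).
eta = -1.32.
mu = exp(-1.32) = 0.2671

0.2671


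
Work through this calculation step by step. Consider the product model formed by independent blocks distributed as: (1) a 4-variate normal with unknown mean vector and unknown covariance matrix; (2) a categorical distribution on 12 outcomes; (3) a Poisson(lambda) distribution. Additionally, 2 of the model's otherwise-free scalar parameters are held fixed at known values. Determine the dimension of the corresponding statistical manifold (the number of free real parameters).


The dimension of a statistical manifold equals the number of free
(independent) real parameters of the model. For a product of independent
blocks the parameter counts add.
- 4-variate normal: 4 (mean) + 4*5/2 = 10 (symmetric covariance) = 14.
- categorical on 12 outcomes (probabilities sum to 1): 12-1 = 11.
- Poisson (lambda): 1.
Total = 14 + 11 + 1 = 26.
2 parameter(s) fixed at known values: 26 - 2 = 24.
Dimension = 24

24


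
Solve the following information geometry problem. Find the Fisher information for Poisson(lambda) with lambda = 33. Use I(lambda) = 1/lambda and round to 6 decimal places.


Fisher information for Poisson: I(lambda) = 1/lambda.
lambda = 33.
I(lambda) = 1/33 = 0.030303

0.030303


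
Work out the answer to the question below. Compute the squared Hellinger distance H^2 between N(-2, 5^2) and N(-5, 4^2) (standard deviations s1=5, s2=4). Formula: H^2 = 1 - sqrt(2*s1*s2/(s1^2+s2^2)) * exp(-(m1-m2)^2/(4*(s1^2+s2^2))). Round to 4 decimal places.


Squared Hellinger distance for Gaussians:
H^2 = 1 - sqrt(2*s1*s2/(s1^2+s2^2)) * exp(-(m1-m2)^2/(4*(s1^2+s2^2))).
s1^2 = 25, s2^2 = 16, s1^2+s2^2 = 41.
sqrt(2*5*4/(41)) = 0.98773.
(m1-m2)^2 = (3)^2 = 9.
exp(-9/(4*41)) = exp(-0.054878) = 0.946601.
H^2 = 1 - 0.98773*0.946601 = 0.0650

0.0650


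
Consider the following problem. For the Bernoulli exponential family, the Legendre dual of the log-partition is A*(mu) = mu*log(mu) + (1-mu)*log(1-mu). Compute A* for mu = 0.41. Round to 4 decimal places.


Legendre transform for Bernoulli:
A*(mu) = mu*log(mu) + (1-mu)*log(1-mu).
mu = 0.41, 1-mu = 0.59.
mu*log(mu) = 0.41*log(0.41) = -0.365555.
(1-mu)*log(1-mu) = 0.59*log(0.59) = -0.311303.
A* = -0.365555 + -0.311303 = -0.6769

-0.6769


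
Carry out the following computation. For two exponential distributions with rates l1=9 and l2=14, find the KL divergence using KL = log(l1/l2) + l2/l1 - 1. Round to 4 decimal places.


KL divergence for exponential family:
KL = log(l1/l2) + l2/l1 - 1.
log(9/14) = -0.441833.
14/9 = 1.555556.
KL = -0.441833 + 1.555556 - 1 = 0.1137

0.1137


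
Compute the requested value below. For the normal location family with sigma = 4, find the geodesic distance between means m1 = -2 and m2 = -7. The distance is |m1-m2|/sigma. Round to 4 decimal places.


On the fixed-variance normal subfamily, geodesic distance = |m1-m2|/sigma.
|-2 - -7| = 5.
sigma = 4.
d = 5/4 = 1.2500

1.2500


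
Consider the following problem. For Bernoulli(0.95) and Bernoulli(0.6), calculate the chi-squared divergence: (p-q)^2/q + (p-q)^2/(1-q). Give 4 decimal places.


Chi-squared divergence between Bernoulli distributions:
chi^2 = (p-q)^2/q + (p-q)^2/(1-q).
p = 0.95, q = 0.6, p-q = 0.35.
(p-q)^2 = 0.1225.
term1 = 0.1225/0.6 = 0.204167.
term2 = 0.1225/0.4 = 0.30625.
chi^2 = 0.204167 + 0.30625 = 0.5104

0.5104


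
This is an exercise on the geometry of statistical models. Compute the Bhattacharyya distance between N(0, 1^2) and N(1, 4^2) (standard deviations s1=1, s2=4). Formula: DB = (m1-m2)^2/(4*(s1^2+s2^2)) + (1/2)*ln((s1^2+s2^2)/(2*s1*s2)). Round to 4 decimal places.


Bhattacharyya distance between two Gaussians:
DB = (m1-m2)^2/(4*(s1^2+s2^2)) + (1/2)*ln((s1^2+s2^2)/(2*s1*s2)).
(m1-m2)^2 = (-1)^2 = 1.
s1^2+s2^2 = 1 + 16 = 17.
term1 = 1/68 = 0.014706.
term2 = 0.5*ln(17/8.0) = 0.376886.
DB = 0.014706 + 0.376886 = 0.3916

0.3916


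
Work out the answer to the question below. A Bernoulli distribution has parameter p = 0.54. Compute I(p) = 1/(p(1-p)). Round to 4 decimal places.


For Bernoulli(p), Fisher information is I(p) = 1/(p*(1-p)).
p = 0.54, 1-p = 0.46.
p*(1-p) = 0.2484.
I(p) = 1/0.2484 = 4.0258

4.0258


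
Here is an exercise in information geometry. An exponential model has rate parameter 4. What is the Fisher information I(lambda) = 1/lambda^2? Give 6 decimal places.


Fisher information for exponential: I(lambda) = 1/lambda^2.
lambda = 4, lambda^2 = 16.
I = 1/16 = 0.062500

0.062500


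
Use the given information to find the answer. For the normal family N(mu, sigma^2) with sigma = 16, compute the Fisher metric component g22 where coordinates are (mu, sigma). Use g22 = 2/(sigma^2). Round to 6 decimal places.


For the 2-parameter normal family, the Fisher metric has:
  g11 = 1/sigma^2, g22 = 2/sigma^2.
sigma = 16, sigma^2 = 256.
g22 = 0.007813

0.007813


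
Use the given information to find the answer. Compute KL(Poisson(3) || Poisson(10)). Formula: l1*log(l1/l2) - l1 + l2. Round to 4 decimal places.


KL divergence for Poisson:
KL = l1*log(l1/l2) - l1 + l2.
l1 = 3, l2 = 10.
log(3/10) = -1.203973.
l1*log(l1/l2) = 3 * -1.203973 = -3.611918.
KL = -3.611918 - 3 + 10 = 3.3881

3.3881


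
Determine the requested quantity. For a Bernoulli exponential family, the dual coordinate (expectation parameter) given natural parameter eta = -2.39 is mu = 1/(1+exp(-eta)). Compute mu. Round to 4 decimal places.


Dual coordinate (expectation parameter) for Bernoulli:
mu = 1/(1+exp(-eta)).
eta = -2.39.
exp(-eta) = exp(2.39) = 10.913494.
mu = 1/(1+10.913494) = 0.0839

0.0839


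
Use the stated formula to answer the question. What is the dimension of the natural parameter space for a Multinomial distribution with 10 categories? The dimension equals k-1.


Exponential family dimension calculation:
For Multinomial with k=10 categories, dim = k-1 = 9.

9


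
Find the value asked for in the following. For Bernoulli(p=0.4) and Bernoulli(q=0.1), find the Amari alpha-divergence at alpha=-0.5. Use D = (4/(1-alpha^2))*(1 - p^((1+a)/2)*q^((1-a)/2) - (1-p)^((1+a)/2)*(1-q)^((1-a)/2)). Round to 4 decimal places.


Amari alpha-divergence:
D = (4/(1-alpha^2))*(1 - p^((1+a)/2)*q^((1-a)/2) - (1-p)^((1+a)/2)*(1-q)^((1-a)/2)).
alpha = -0.5, p = 0.4, q = 0.1.
e1 = (1+alpha)/2 = 0.25, e2 = (1-alpha)/2 = 0.75.
t1 = p^e1 * q^e2 = 0.4^0.25 * 0.1^0.75 = 0.141421.
t2 = (1-p)^e1 * (1-q)^e2 = 0.6^0.25 * 0.9^0.75 = 0.813242.
4/(1-alpha^2) = 5.333333.
D = 5.333333*(1 - 0.141421 - 0.813242) = 0.2418

0.2418


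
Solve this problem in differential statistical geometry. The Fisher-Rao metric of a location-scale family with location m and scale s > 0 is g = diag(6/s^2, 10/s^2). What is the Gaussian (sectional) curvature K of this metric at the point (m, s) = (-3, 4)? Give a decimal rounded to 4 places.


The metric has the form g = (A dm^2 + B ds^2)/s^2 with A = 6, B = 10.
Substitute u = sqrt(A/B)*m: g = B*(du^2 + ds^2)/s^2, i.e. B times the
Poincare upper half-plane metric, which has constant Gaussian curvature -1.
Scaling a 2D metric by a constant c divides the Gaussian curvature by c,
so K = -1/B = -1/(10) = -0.1000 everywhere (the point (m, s) = (-3, 4) is irrelevant:
the curvature is constant).
The requested Gaussian curvature is K = -0.1000.

-0.1000


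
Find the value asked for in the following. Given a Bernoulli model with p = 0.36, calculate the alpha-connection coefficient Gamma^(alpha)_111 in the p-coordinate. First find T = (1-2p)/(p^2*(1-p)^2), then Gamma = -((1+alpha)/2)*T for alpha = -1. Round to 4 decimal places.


Skewness (Amari-Chentsov) tensor: T = (1-2p)/(p^2*(1-p)^2).
p = 0.36, 1-2p = 0.28, p^2 = 0.1296, (1-p)^2 = 0.4096.
T = 0.28/(0.1296 * 0.4096) = 5.274643.
In the p-coordinate, Gamma^(alpha) = Gamma^(0) - (alpha/2)*T with Gamma^(0) = (1/2)*g'(p) = -T/2,
so Gamma^(alpha) = -((1+alpha)/2)*T.
alpha = -1, -(1+alpha)/2 = 0.0.
Gamma = 0.0 * 5.274643 = 0.0000

0.0000


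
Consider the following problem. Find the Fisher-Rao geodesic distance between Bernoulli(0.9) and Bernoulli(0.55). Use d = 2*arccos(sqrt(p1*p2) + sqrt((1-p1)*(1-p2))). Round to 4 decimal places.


Geodesic distance on Bernoulli manifold:
d(p1,p2) = 2*arccos(sqrt(p1*p2) + sqrt((1-p1)*(1-p2))).
sqrt(p1*p2) = sqrt(0.9*0.55) = 0.703562.
sqrt((1-p1)*(1-p2)) = sqrt(0.1*0.45) = 0.212132.
arg = 0.703562 + 0.212132 = 0.915694.
d = 2*arccos(0.915694) = 0.8271

0.8271


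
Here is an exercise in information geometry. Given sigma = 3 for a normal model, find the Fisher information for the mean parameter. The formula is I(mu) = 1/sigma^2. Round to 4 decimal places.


The Fisher information for the mean of a normal distribution is I(mu) = 1/sigma^2.
sigma = 3, so sigma^2 = 9.
I(mu) = 1/9 = 0.1111

0.1111


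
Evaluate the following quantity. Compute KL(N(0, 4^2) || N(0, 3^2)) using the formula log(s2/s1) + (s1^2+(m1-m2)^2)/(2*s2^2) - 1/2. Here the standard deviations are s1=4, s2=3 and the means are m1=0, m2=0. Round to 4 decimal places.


KL divergence between normal distributions:
KL = log(s2/s1) + (s1^2 + (m1-m2)^2)/(2*s2^2) - 1/2.
log(3/4) = -0.287682.
(4^2 + (0-0)^2)/(2*3^2) = (16 + 0)/18 = 0.888889.
KL = -0.287682 + 0.888889 - 0.5 = 0.1012

0.1012


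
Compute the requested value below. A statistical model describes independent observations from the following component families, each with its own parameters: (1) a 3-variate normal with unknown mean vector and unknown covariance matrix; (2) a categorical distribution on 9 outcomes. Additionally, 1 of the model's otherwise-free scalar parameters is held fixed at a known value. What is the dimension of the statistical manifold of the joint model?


The dimension of a statistical manifold equals the number of free
(independent) real parameters of the model. For a product of independent
blocks the parameter counts add.
- 3-variate normal: 3 (mean) + 3*4/2 = 6 (symmetric covariance) = 9.
- categorical on 9 outcomes (probabilities sum to 1): 9-1 = 8.
Total = 9 + 8 = 17.
1 parameter(s) fixed at known values: 17 - 1 = 16.
Dimension = 16

16


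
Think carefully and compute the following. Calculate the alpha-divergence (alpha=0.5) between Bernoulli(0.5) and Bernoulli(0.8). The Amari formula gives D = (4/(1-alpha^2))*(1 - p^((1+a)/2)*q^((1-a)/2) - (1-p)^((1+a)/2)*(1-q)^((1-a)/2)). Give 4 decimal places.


Amari alpha-divergence:
D = (4/(1-alpha^2))*(1 - p^((1+a)/2)*q^((1-a)/2) - (1-p)^((1+a)/2)*(1-q)^((1-a)/2)).
alpha = 0.5, p = 0.5, q = 0.8.
e1 = (1+alpha)/2 = 0.75, e2 = (1-alpha)/2 = 0.25.
t1 = p^e1 * q^e2 = 0.5^0.75 * 0.8^0.25 = 0.562341.
t2 = (1-p)^e1 * (1-q)^e2 = 0.5^0.75 * 0.2^0.25 = 0.397635.
4/(1-alpha^2) = 5.333333.
D = 5.333333*(1 - 0.562341 - 0.397635) = 0.2135

0.2135


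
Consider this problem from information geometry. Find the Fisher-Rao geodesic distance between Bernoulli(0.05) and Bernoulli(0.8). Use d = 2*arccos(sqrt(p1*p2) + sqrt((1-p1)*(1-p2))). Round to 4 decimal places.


Geodesic distance on Bernoulli manifold:
d(p1,p2) = 2*arccos(sqrt(p1*p2) + sqrt((1-p1)*(1-p2))).
sqrt(p1*p2) = sqrt(0.05*0.8) = 0.2.
sqrt((1-p1)*(1-p2)) = sqrt(0.95*0.2) = 0.43589.
arg = 0.2 + 0.43589 = 0.63589.
d = 2*arccos(0.63589) = 1.7633

1.7633


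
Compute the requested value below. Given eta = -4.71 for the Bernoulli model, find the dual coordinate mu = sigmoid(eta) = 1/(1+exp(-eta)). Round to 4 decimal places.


Dual coordinate (expectation parameter) for Bernoulli:
mu = 1/(1+exp(-eta)).
eta = -4.71.
exp(-eta) = exp(4.71) = 111.05216.
mu = 1/(1+111.05216) = 0.0089

0.0089


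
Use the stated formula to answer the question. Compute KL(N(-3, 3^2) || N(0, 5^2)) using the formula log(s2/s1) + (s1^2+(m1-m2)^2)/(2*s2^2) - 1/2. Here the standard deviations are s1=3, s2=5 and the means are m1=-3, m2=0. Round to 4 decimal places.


KL divergence between normal distributions:
KL = log(s2/s1) + (s1^2 + (m1-m2)^2)/(2*s2^2) - 1/2.
log(5/3) = 0.510826.
(3^2 + (-3-0)^2)/(2*5^2) = (9 + 9)/50 = 0.36.
KL = 0.510826 + 0.36 - 0.5 = 0.3708

0.3708


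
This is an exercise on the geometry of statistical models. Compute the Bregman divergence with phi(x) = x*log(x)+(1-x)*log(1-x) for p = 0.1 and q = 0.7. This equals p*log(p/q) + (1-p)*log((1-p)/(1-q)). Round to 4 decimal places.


Bregman divergence with negative entropy generator:
D = p*log(p/q) + (1-p)*log((1-p)/(1-q)).
p = 0.1, q = 0.7.
p*log(p/q) = 0.1*log(0.1/0.7) = -0.194591.
(1-p)*log((1-p)/(1-q)) = 0.9*log(0.9/0.3) = 0.988751.
D = -0.194591 + 0.988751 = 0.7942

0.7942


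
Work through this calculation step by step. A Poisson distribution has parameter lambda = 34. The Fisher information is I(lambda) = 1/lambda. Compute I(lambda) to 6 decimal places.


Fisher information for Poisson: I(lambda) = 1/lambda.
lambda = 34.
I(lambda) = 1/34 = 0.029412

0.029412


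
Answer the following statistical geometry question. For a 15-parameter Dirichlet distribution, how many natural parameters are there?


Exponential family dimension calculation:
Dirichlet with 15 components has 15 natural parameters.

15


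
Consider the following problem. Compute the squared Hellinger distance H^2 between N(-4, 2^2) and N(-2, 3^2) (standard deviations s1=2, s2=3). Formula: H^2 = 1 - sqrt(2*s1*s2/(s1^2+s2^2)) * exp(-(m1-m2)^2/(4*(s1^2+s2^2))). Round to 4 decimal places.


Squared Hellinger distance for Gaussians:
H^2 = 1 - sqrt(2*s1*s2/(s1^2+s2^2)) * exp(-(m1-m2)^2/(4*(s1^2+s2^2))).
s1^2 = 4, s2^2 = 9, s1^2+s2^2 = 13.
sqrt(2*2*3/(13)) = 0.960769.
(m1-m2)^2 = (-2)^2 = 4.
exp(-4/(4*13)) = exp(-0.076923) = 0.925961.
H^2 = 1 - 0.960769*0.925961 = 0.1104

0.1104


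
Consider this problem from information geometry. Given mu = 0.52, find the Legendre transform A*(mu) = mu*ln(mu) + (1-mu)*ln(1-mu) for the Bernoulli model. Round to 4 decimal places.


Legendre transform for Bernoulli:
A*(mu) = mu*log(mu) + (1-mu)*log(1-mu).
mu = 0.52, 1-mu = 0.48.
mu*log(mu) = 0.52*log(0.52) = -0.340042.
(1-mu)*log(1-mu) = 0.48*log(0.48) = -0.352305.
A* = -0.340042 + -0.352305 = -0.6923

-0.6923


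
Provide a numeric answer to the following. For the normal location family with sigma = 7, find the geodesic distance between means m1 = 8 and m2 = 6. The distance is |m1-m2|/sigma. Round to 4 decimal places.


On the fixed-variance normal subfamily, geodesic distance = |m1-m2|/sigma.
|8 - 6| = 2.
sigma = 7.
d = 2/7 = 0.2857

0.2857


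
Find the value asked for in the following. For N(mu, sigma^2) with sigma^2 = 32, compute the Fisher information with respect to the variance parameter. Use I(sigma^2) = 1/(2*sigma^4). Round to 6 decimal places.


Fisher information for variance: I(sigma^2) = 1/(2*sigma^4).
sigma^2 = 32, so sigma^4 = 1024.
I = 1/(2*1024) = 1/2048 = 0.000488

0.000488


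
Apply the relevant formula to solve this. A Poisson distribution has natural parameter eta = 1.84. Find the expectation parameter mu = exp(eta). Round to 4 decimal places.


Expectation parameter for Poisson exponential family:
mu = exp(eta).
eta = 1.84.
mu = exp(1.84) = 6.2965

6.2965


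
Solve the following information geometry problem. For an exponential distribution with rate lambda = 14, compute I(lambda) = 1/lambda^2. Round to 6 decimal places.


Fisher information for exponential: I(lambda) = 1/lambda^2.
lambda = 14, lambda^2 = 196.
I = 1/196 = 0.005102

0.005102


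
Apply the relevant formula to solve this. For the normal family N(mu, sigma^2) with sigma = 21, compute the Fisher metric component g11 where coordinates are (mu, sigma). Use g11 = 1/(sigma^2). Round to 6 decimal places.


For the 2-parameter normal family, the Fisher metric has:
  g11 = 1/sigma^2, g22 = 2/sigma^2.
sigma = 21, sigma^2 = 441.
g11 = 0.002268

0.002268


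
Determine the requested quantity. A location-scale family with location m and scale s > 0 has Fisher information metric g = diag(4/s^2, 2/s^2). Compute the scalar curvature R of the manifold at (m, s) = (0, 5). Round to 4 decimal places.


The metric has the form g = (A dm^2 + B ds^2)/s^2 with A = 4, B = 2.
Substitute u = sqrt(A/B)*m: g = B*(du^2 + ds^2)/s^2, i.e. B times the
Poincare upper half-plane metric, which has constant Gaussian curvature -1.
Scaling a 2D metric by a constant c divides the Gaussian curvature by c,
so K = -1/B = -1/(2) = -0.5000 everywhere (the point (m, s) = (0, 5) is irrelevant:
the curvature is constant).
Scalar curvature in dimension 2: R = 2K = -2/(2) = -1.0000.

-1.0000


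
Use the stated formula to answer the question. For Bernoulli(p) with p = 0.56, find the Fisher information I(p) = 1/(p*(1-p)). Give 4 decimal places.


For Bernoulli(p), Fisher information is I(p) = 1/(p*(1-p)).
p = 0.56, 1-p = 0.44.
p*(1-p) = 0.2464.
I(p) = 1/0.2464 = 4.0584

4.0584


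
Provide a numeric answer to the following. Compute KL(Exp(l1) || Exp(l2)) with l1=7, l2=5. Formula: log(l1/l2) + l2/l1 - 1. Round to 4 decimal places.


KL divergence for exponential family:
KL = log(l1/l2) + l2/l1 - 1.
log(7/5) = 0.336472.
5/7 = 0.714286.
KL = 0.336472 + 0.714286 - 1 = 0.0508

0.0508


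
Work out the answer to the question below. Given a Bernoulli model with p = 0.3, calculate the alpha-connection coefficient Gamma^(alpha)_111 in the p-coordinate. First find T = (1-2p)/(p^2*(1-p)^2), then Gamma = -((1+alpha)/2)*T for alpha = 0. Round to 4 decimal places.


Skewness (Amari-Chentsov) tensor: T = (1-2p)/(p^2*(1-p)^2).
p = 0.3, 1-2p = 0.4, p^2 = 0.09, (1-p)^2 = 0.49.
T = 0.4/(0.09 * 0.49) = 9.070295.
In the p-coordinate, Gamma^(alpha) = Gamma^(0) - (alpha/2)*T with Gamma^(0) = (1/2)*g'(p) = -T/2,
so Gamma^(alpha) = -((1+alpha)/2)*T.
alpha = 0, -(1+alpha)/2 = -0.5.
Gamma = -0.5 * 9.070295 = -4.5351

-4.5351


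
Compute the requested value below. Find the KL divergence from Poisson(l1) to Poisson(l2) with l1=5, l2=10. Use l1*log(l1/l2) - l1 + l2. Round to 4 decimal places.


KL divergence for Poisson:
KL = l1*log(l1/l2) - l1 + l2.
l1 = 5, l2 = 10.
log(5/10) = -0.693147.
l1*log(l1/l2) = 5 * -0.693147 = -3.465736.
KL = -3.465736 - 5 + 10 = 1.5343

1.5343


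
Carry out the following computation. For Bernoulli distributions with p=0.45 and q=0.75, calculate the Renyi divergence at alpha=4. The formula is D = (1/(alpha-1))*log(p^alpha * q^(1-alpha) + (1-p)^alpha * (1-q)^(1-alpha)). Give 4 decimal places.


Renyi divergence of order alpha between Bernoulli distributions:
D = (1/(alpha-1))*log(p^alpha * q^(1-alpha) + (1-p)^alpha * (1-q)^(1-alpha)).
alpha = 4, p = 0.45, q = 0.75.
p^alpha * q^(1-alpha) = 0.45^4 * 0.75^-3 = 0.0972.
(1-p)^alpha * (1-q)^(1-alpha) = 0.55^4 * 0.25^-3 = 5.8564.
sum = 0.0972 + 5.8564 = 5.9536.
D = (1/3)*log(5.9536) = 0.5947

0.5947


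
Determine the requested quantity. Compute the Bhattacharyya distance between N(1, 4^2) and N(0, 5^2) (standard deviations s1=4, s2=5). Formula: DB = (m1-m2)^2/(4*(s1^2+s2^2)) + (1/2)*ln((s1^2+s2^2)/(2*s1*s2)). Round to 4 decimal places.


Bhattacharyya distance between two Gaussians:
DB = (m1-m2)^2/(4*(s1^2+s2^2)) + (1/2)*ln((s1^2+s2^2)/(2*s1*s2)).
(m1-m2)^2 = (1)^2 = 1.
s1^2+s2^2 = 16 + 25 = 41.
term1 = 1/164 = 0.006098.
term2 = 0.5*ln(41/40.0) = 0.012346.
DB = 0.006098 + 0.012346 = 0.0184

0.0184


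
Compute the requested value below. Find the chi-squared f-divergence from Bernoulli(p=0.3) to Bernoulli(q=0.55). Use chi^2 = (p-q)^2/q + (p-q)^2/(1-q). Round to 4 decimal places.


Chi-squared divergence between Bernoulli distributions:
chi^2 = (p-q)^2/q + (p-q)^2/(1-q).
p = 0.3, q = 0.55, p-q = -0.25.
(p-q)^2 = 0.0625.
term1 = 0.0625/0.55 = 0.113636.
term2 = 0.0625/0.45 = 0.138889.
chi^2 = 0.113636 + 0.138889 = 0.2525

0.2525


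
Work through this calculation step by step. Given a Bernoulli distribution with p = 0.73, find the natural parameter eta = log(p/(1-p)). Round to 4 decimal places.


Natural parameter for Bernoulli: eta = log(p/(1-p)).
p = 0.73, 1-p = 0.27.
p/(1-p) = 2.703704.
eta = log(2.703704) = 0.9946

0.9946


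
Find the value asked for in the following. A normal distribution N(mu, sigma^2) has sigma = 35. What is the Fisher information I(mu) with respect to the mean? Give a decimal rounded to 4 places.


The Fisher information for the mean of a normal distribution is I(mu) = 1/sigma^2.
sigma = 35, so sigma^2 = 1225.
I(mu) = 1/1225 = 0.0008

0.0008


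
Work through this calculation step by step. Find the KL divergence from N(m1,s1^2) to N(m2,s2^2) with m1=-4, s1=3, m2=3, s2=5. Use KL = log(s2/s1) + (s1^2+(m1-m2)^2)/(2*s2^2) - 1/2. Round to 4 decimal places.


KL divergence between normal distributions:
KL = log(s2/s1) + (s1^2 + (m1-m2)^2)/(2*s2^2) - 1/2.
log(5/3) = 0.510826.
(3^2 + (-4-3)^2)/(2*5^2) = (9 + 49)/50 = 1.16.
KL = 0.510826 + 1.16 - 0.5 = 1.1708

1.1708


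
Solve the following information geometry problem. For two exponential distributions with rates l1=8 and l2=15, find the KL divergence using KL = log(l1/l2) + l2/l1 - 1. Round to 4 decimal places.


KL divergence for exponential family:
KL = log(l1/l2) + l2/l1 - 1.
log(8/15) = -0.628609.
15/8 = 1.875.
KL = -0.628609 + 1.875 - 1 = 0.2464

0.2464


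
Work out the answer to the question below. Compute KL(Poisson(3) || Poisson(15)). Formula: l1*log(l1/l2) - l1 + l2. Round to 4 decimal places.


KL divergence for Poisson:
KL = l1*log(l1/l2) - l1 + l2.
l1 = 3, l2 = 15.
log(3/15) = -1.609438.
l1*log(l1/l2) = 3 * -1.609438 = -4.828314.
KL = -4.828314 - 3 + 15 = 7.1717

7.1717


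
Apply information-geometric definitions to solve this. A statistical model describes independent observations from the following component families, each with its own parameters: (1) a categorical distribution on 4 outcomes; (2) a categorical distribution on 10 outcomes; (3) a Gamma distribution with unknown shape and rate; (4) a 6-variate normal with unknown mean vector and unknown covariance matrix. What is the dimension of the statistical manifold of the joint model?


The dimension of a statistical manifold equals the number of free
(independent) real parameters of the model. For a product of independent
blocks the parameter counts add.
- categorical on 4 outcomes (probabilities sum to 1): 4-1 = 3.
- categorical on 10 outcomes (probabilities sum to 1): 10-1 = 9.
- Gamma (shape, rate): 2.
- 6-variate normal: 6 (mean) + 6*7/2 = 21 (symmetric covariance) = 27.
Total = 3 + 9 + 2 + 27 = 41.
Dimension = 41

41
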